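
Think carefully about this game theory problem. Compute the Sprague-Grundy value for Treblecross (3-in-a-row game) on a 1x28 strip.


Treblecross: place X on empty cells; 3-in-a-row wins.
Playing within two cells of an existing X lets the opponent win at once, so sensible play treats the cells i-2..i+2 around each X as dead. The player left with no safe cell loses, so this is a normal-play take-away game on strips of safe cells.
Placing X at cell i (0-indexed) of a strip of k safe cells leaves independent strips of sizes max(0, i-2) and max(0, k-i-3). Hence G(k) = mex{ G(max(0,i-2)) XOR G(max(0,k-i-3)) : 0 <= i < k }, with G(0) = 0.
G(1): splits (0,0):0^0=0 -> mex({0}) = 1
G(2): splits (0,0):0^0=0 -> mex({0}) = 1
G(3): splits (0,0):0^0=0 -> mex({0}) = 1
G(4): splits (0,1):0^1=1 (0,0):0^0=0 -> mex({0, 1}) = 2
G(5): splits (0,2):0^1=1 (0,1):0^1=1 (0,0):0^0=0 -> mex({0, 1}) = 2
G(6) = mex({1}) = 0
G(7) = mex({0, 1, 2}) = 3
G(8) = mex({0, 1, 2}) = 3
G(9) = mex({0, 2}) = 1
G(10) = mex({0, 2, 3}) = 1
G(11) = mex({0, 3}) = 1
G(12) = mex({1, 3}) = 0
G(13) = mex({0, 1, 2, 3}) = 4
G(14) = mex({0, 1, 2}) = 3
G(15) = mex({0, 1, 2}) = 3
G(16) = mex({0, 1, 2, 4}) = 3
G(17) = mex({0, 1, 3, 4}) = 2
G(18) = mex({0, 1, 3, 4}) = 2
G(19) = mex({0, 1, 3, 5}) = 2
G(20) = mex({0, 1, 2, 3, 5}) = 4
G(21) = mex({0, 1, 2, 3, 5}) = 4
G(22) = mex({1, 2, 6}) = 0
G(23) = mex({0, 1, 2, 3, 4, 6}) = 5
G(24) = mex({0, 1, 2, 3, 4}) = 5
G(25) = mex({0, 1, 3, 4, 7}) = 2
G(26) = mex({0, 1, 3, 4, 5, 7}) = 2
G(27) = mex({0, 1, 3, 5}) = 2
G(28) = mex({0, 1, 2, 5}) = 3
Therefore G(28) = 3.

3


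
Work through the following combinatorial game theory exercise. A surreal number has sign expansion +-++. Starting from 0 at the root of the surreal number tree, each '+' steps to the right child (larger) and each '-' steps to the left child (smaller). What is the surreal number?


Sign expansion: +-++
Rule: track bounds (lo, hi), initially (-inf, +inf). On '+', the current value becomes lo and we move to the simplest number in (value, hi): value + 1 if hi = +inf, otherwise the midpoint (value + hi)/2. On '-', the current value becomes hi and we move to value - 1 if lo = -inf, otherwise the midpoint (lo + value)/2.
Start at 0.
Step 1: sign = +, move right. Bounds: (0, +inf). Value = 1
Step 2: sign = -, move left. Bounds: (0, 1). Value = 1/2
Step 3: sign = +, move right. Bounds: (1/2, 1). Value = 3/4
Step 4: sign = +, move right. Bounds: (3/4, 1). Value = 7/8
The surreal number with sign expansion +-++ is 7/8.

7/8


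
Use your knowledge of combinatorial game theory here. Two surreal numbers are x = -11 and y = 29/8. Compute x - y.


x = -11, y = 29/8
Converting to common denominator: 8
x = -88/8, y = 29/8
x - y = -11 - 29/8 = -117/8

-117/8


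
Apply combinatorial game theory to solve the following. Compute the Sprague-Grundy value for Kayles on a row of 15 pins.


Kayles: a move removes 1 or 2 adjacent pins from a contiguous row.
Removing pins from a row of k leaves two independent rows (a, b) with a + b = k - 1 (one pin) or a + b = k - 2 (two pins); an end removal gives a = 0.
By Sprague-Grundy, G(k) = mex{ G(a) XOR G(b) } over all these splits. G(0) = 0.
G(1): splits (0,0):0^0=0 -> mex({0}) = 1
G(2): splits (0,1):0^1=1 (0,0):0^0=0 -> mex({0, 1}) = 2
G(3): splits (0,2):0^2=2 (1,1):1^1=0 (0,1):0^1=1 -> mex({0, 1, 2}) = 3
G(4): splits (0,3):0^3=3 (1,2):1^2=3 (0,2):0^2=2 (1,1):1^1=0 -> mex({0, 2, 3}) = 1
G(5): splits (0,4):0^1=1 (1,3):1^3=2 (2,2):2^2=0 (0,3):0^3=3 (1,2):1^2=3 -> mex({0, 1, 2, 3}) = 4
G(6) = mex({0, 1, 2, 4}) = 3
G(7) = mex({0, 1, 3, 4, 5}) = 2
G(8) = mex({0, 2, 3, 5, 6}) = 1
G(9) = mex({0, 1, 2, 3, 6, 7}) = 4
G(10) = mex({0, 1, 3, 4, 5, 7}) = 2
G(11) = mex({0, 1, 2, 3, 4, 5}) = 6
G(12) = mex({0, 1, 2, 3, 5, 6, 7}) = 4
G(13) = mex({0, 2, 3, 4, 6, 7}) = 1
G(14) = mex({0, 1, 4, 5, 6, 7}) = 2
G(15) = mex({0, 1, 2, 3, 4, 5, 6}) = 7
Therefore G(15) = 7.

7


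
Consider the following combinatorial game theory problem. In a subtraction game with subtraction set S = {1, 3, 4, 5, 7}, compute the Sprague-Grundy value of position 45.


The subtraction set is S = {1, 3, 4, 5, 7}.
G(k) = mex{ G(k - s) : s in S, s <= k }. We compute iteratively: G(0) = 0.
G(1) = mex({0}) = 1
G(2) = mex({1}) = 0
G(3) = mex({0}) = 1
G(4) = mex({0, 1}) = 2
G(5) = mex({0, 1, 2}) = 3
G(6) = mex({0, 1, 3}) = 2
G(7) = mex({0, 1, 2}) = 3
G(8) = mex({1, 2, 3}) = 0
G(9) = mex({0, 2, 3}) = 1
G(10) = mex({1, 2, 3}) = 0
G(11) = mex({0, 2, 3}) = 1
G(12) = mex({0, 1, 3}) = 2
G(13) = mex({0, 1, 2}) = 3
G(14) = mex({0, 1, 3}) = 2
Observe that G(8)..G(14) = 0, 1, 0, 1, 2, 3, 2 repeats G(0)..G(6) = 0, 1, 0, 1, 2, 3, 2.
For k >= max(S) = 7, G(k) is determined by the previous 7 values G(k-7)..G(k-1); a window of 7 consecutive values has recurred shifted by 8, so by induction G(k + 8) = G(k) for all k >= 0: the sequence is periodic from the start with period 8.
One period: G(0..7) = 0, 1, 0, 1, 2, 3, 2, 3.
45 mod 8 = 5, so G(45) = G(5) = 3.

3


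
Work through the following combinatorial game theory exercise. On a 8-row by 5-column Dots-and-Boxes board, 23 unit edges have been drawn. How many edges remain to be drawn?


Grid: 8 x 5 boxes, i.e. 9 rows and 6 columns of dots.
Horizontal edges: (rows + 1) * cols = 9 * 5 = 45
Vertical edges: rows * (cols + 1) = 8 * 6 = 48
Total edges: 45 + 48 = 93
Edges drawn: 23
Remaining: 93 - 23 = 70

70


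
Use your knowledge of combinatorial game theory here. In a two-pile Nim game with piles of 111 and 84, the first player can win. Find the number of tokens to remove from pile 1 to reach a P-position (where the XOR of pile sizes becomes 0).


Piles: 111 and 84
Current XOR: 111 XOR 84 = 59 (non-zero, so this is an N-position).
To make the XOR zero, we need to find a move that balances the piles.
For pile 1 (size 111): target = 111 XOR 59 = 84
We reduce pile 1 from 111 to 84.
Tokens removed: 111 - 84 = 27
Verification: 84 XOR 84 = 0

27


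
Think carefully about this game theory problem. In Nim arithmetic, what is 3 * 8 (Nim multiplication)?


Nim multiplication is bilinear over XOR: (u XOR v) * w = (u*w) XOR (v*w).
So we split each operand into its bit components and XOR the pairwise Nim products.
3 = 1 + 2 (as XOR of powers of 2).
8 = 8 (as XOR of powers of 2).
Using the standard Nim-product table on single bits:
  2*2 = 3,   2*4 = 8,   2*8 = 12,
  4*4 = 6,   4*8 = 11,  8*8 = 13,
and  1*x = x (identity), k*l = l*k (commutative).
Pairwise Nim products:
  1 * 8 = 8
  2 * 8 = 12
XOR them: 8 XOR 12 = 4.
Result: 3 * 8 = 4 (in Nim).

4


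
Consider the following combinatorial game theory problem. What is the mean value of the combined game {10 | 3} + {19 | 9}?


G1 = {10 | 3}, G2 = {19 | 9}
Each is a switch {a | b} with numbers a > b; its mean value is (a + b)/2, and mean value is additive over game sums: m(G1 + G2) = m(G1) + m(G2).
Mean of G1 = (10 + (3))/2 = 13/2 = 13/2
Mean of G2 = (19 + (9))/2 = 28/2 = 14
Mean of G1 + G2 = 13/2 + 14 = 41/2

41/2


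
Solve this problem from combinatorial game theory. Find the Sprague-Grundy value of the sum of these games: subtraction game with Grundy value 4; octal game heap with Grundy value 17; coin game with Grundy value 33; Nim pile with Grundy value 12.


By the Sprague-Grundy theorem, the Grundy value of a sum of games is the XOR of individual Grundy values.
subtraction game: Grundy value = 4. Running XOR: 0 XOR 4 = 4
octal game heap: Grundy value = 17. Running XOR: 4 XOR 17 = 21
coin game: Grundy value = 33. Running XOR: 21 XOR 33 = 52
Nim pile: Grundy value = 12. Running XOR: 52 XOR 12 = 56
The combined Grundy value is 56.

56


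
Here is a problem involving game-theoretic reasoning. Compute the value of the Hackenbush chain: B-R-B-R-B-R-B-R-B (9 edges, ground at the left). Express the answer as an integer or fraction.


Edges (from ground): B-R-B-R-B-R-B-R-B
By Berlekamp's sign-expansion rule, a Blue-Red Hackenbush stalk has the value of the surreal number whose sign sequence is the edge sequence with B -> + and R -> -.
Sign sequence: +-+-+-+-+
Trace the sign expansion in the surreal number tree, starting from 0:
Edge 1: B (sign +) -> bounds (0, +inf), value = 1
Edge 2: R (sign -) -> bounds (0, 1), value = 1/2
Edge 3: B (sign +) -> bounds (1/2, 1), value = 3/4
Edge 4: R (sign -) -> bounds (1/2, 3/4), value = 5/8
Edge 5: B (sign +) -> bounds (5/8, 3/4), value = 11/16
Edge 6: R (sign -) -> bounds (5/8, 11/16), value = 21/32
Edge 7: B (sign +) -> bounds (21/32, 11/16), value = 43/64
Edge 8: R (sign -) -> bounds (21/32, 43/64), value = 85/128
Edge 9: B (sign +) -> bounds (85/128, 43/64), value = 171/256
Game value = 171/256

171/256


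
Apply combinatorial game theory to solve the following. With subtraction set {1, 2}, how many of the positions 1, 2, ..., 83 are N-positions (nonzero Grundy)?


Subtraction set S = {1, 2}, so G(n) = n mod 3.
G(n) = 0 when n is a multiple of 3.
Multiples of 3 in [1, 83]: 27
N-positions (nonzero Grundy) = 83 - 27 = 56

56


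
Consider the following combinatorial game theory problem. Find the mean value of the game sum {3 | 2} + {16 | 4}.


G1 = {3 | 2}, G2 = {16 | 4}
Each is a switch {a | b} with numbers a > b; its mean value is (a + b)/2, and mean value is additive over game sums: m(G1 + G2) = m(G1) + m(G2).
Mean of G1 = (3 + (2))/2 = 5/2 = 5/2
Mean of G2 = (16 + (4))/2 = 20/2 = 10
Mean of G1 + G2 = 5/2 + 10 = 25/2

25/2


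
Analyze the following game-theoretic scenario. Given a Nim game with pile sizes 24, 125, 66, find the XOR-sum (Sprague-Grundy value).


We need the XOR (exclusive or) of all pile sizes.
After XOR-ing pile 1 (size 24): 0 XOR 24 = 24
After XOR-ing pile 2 (size 125): 24 XOR 125 = 101
After XOR-ing pile 3 (size 66): 101 XOR 66 = 39
The Nim-value of this position is 39.

39


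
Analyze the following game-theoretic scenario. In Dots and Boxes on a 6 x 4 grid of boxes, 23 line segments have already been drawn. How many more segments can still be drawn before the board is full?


Grid: 6 x 4 boxes, i.e. 7 rows and 5 columns of dots.
Horizontal edges: (rows + 1) * cols = 7 * 4 = 28
Vertical edges: rows * (cols + 1) = 6 * 5 = 30
Total edges: 28 + 30 = 58
Edges drawn: 23
Remaining: 58 - 23 = 35

35


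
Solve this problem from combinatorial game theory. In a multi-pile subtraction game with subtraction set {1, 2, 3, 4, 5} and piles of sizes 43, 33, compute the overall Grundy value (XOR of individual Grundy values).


Subtraction set: {1, 2, 3, 4, 5}
For this subtraction set, G(n) = n mod 6 (period = max + 1 = 6).
Pile 1 (size 43): G(43) = 43 mod 6 = 1
Pile 2 (size 33): G(33) = 33 mod 6 = 3
Total Grundy value = XOR of all: 1 XOR 3 = 2

2


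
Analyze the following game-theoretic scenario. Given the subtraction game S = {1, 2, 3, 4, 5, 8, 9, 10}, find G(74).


The subtraction set is S = {1, 2, 3, 4, 5, 8, 9, 10}.
G(k) = mex{ G(k - s) : s in S, s <= k }. We compute iteratively: G(0) = 0.
G(1) = mex({0}) = 1
G(2) = mex({0, 1}) = 2
G(3) = mex({0, 1, 2}) = 3
G(4) = mex({0, 1, 2, 3}) = 4
G(5) = mex({0, 1, 2, 3, 4}) = 5
G(6) = mex({1, 2, 3, 4, 5}) = 0
G(7) = mex({0, 2, 3, 4, 5}) = 1
G(8) = mex({0, 1, 3, 4, 5}) = 2
G(9) = mex({0, 1, 2, 4, 5}) = 3
G(10) = mex({0, 1, 2, 3, 5}) = 4
G(11) = mex({0, 1, 2, 3, 4}) = 5
G(12) = mex({1, 2, 3, 4, 5}) = 0
G(13) = mex({0, 2, 3, 4, 5}) = 1
G(14) = mex({0, 1, 3, 4, 5}) = 2
G(15) = mex({0, 1, 2, 4, 5}) = 3
Observe that G(6)..G(15) = 0, 1, 2, 3, 4, 5, 0, 1, 2, 3 repeats G(0)..G(9) = 0, 1, 2, 3, 4, 5, 0, 1, 2, 3.
For k >= max(S) = 10, G(k) is determined by the previous 10 values G(k-10)..G(k-1); a window of 10 consecutive values has recurred shifted by 6, so by induction G(k + 6) = G(k) for all k >= 0: the sequence is periodic from the start with period 6.
One period: G(0..5) = 0, 1, 2, 3, 4, 5.
74 mod 6 = 2, so G(74) = G(2) = 2.

2


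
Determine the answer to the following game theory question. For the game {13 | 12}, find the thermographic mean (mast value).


Game = {13 | 12}, a switch {a | b} with numbers a > b.
Its thermograph has left wall a - t and right wall b + t, which meet at t = (a - b)/2, where both equal (a + b)/2. So the mast (mean value) is at (a + b)/2.
Mean = (13 + (12))/2 = 25/2 = 25/2

25/2


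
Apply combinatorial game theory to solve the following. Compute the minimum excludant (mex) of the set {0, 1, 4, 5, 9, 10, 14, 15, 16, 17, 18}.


Set = {0, 1, 4, 5, 9, 10, 14, 15, 16, 17, 18}
0 is in the set.
1 is in the set.
2 is NOT in the set. This is the mex.
mex = 2

2


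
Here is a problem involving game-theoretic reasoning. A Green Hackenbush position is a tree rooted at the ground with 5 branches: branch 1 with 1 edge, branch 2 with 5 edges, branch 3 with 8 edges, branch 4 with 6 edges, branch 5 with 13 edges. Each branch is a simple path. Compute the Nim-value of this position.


The tree has 5 branches from the ground vertex.
In Green Hackenbush, the Nim-value of a simple path of length k is k.
Branch 1: length 1, Nim-value = 1
Branch 2: length 5, Nim-value = 5
Branch 3: length 8, Nim-value = 8
Branch 4: length 6, Nim-value = 6
Branch 5: length 13, Nim-value = 13
Total Nim-value = XOR of all branch values:
0 XOR 1 = 1
1 XOR 5 = 4
4 XOR 8 = 12
12 XOR 6 = 10
10 XOR 13 = 7
Nim-value of the tree = 7

7


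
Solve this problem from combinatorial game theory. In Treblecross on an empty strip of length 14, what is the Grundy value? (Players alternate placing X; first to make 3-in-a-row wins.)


Treblecross: place X on empty cells; 3-in-a-row wins.
Playing within two cells of an existing X lets the opponent win at once, so sensible play treats the cells i-2..i+2 around each X as dead. The player left with no safe cell loses, so this is a normal-play take-away game on strips of safe cells.
Placing X at cell i (0-indexed) of a strip of k safe cells leaves independent strips of sizes max(0, i-2) and max(0, k-i-3). Hence G(k) = mex{ G(max(0,i-2)) XOR G(max(0,k-i-3)) : 0 <= i < k }, with G(0) = 0.
G(1): splits (0,0):0^0=0 -> mex({0}) = 1
G(2): splits (0,0):0^0=0 -> mex({0}) = 1
G(3): splits (0,0):0^0=0 -> mex({0}) = 1
G(4): splits (0,1):0^1=1 (0,0):0^0=0 -> mex({0, 1}) = 2
G(5): splits (0,2):0^1=1 (0,1):0^1=1 (0,0):0^0=0 -> mex({0, 1}) = 2
G(6) = mex({1}) = 0
G(7) = mex({0, 1, 2}) = 3
G(8) = mex({0, 1, 2}) = 3
G(9) = mex({0, 2}) = 1
G(10) = mex({0, 2, 3}) = 1
G(11) = mex({0, 3}) = 1
G(12) = mex({1, 3}) = 0
G(13) = mex({0, 1, 2, 3}) = 4
G(14) = mex({0, 1, 2}) = 3
Therefore G(14) = 3.

3


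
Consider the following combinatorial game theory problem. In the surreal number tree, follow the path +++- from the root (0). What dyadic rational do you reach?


Sign expansion: +++-
Rule: track bounds (lo, hi), initially (-inf, +inf). On '+', the current value becomes lo and we move to the simplest number in (value, hi): value + 1 if hi = +inf, otherwise the midpoint (value + hi)/2. On '-', the current value becomes hi and we move to value - 1 if lo = -inf, otherwise the midpoint (lo + value)/2.
Start at 0.
Step 1: sign = +, move right. Bounds: (0, +inf). Value = 1
Step 2: sign = +, move right. Bounds: (1, +inf). Value = 2
Step 3: sign = +, move right. Bounds: (2, +inf). Value = 3
Step 4: sign = -, move left. Bounds: (2, 3). Value = 5/2
The surreal number with sign expansion +++- is 5/2.

5/2


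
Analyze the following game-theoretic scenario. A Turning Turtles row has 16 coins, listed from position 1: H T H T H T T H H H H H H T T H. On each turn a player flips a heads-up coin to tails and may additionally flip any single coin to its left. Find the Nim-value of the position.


Coins: H T H T H T T H H H H H H T T H
Key fact: a single head at position k behaves exactly like a Nim heap of size k (turning it to T and optionally flipping a coin at j < k corresponds to moving the heap from k to j, or to 0), and heads combine as a disjunctive sum (two heads at the same place would cancel, matching j XOR j = 0). So the Nim-value is the XOR of the 1-indexed positions of the heads.
Face-up positions (1-indexed): [1, 3, 5, 8, 9, 10, 11, 12, 13, 16]
XOR 0 with 1: 0 XOR 1 = 1
XOR 1 with 3: 1 XOR 3 = 2
XOR 2 with 5: 2 XOR 5 = 7
XOR 7 with 8: 7 XOR 8 = 15
XOR 15 with 9: 15 XOR 9 = 6
XOR 6 with 10: 6 XOR 10 = 12
XOR 12 with 11: 12 XOR 11 = 7
XOR 7 with 12: 7 XOR 12 = 11
XOR 11 with 13: 11 XOR 13 = 6
XOR 6 with 16: 6 XOR 16 = 22
Nim-value = 22

22


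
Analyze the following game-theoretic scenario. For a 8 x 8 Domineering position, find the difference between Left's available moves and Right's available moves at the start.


Board is 8 x 8 (rows x cols).
Left (vertical) placements: (rows-1) * cols = 7 * 8 = 56
Right (horizontal) placements: rows * (cols-1) = 8 * 7 = 56
Advantage = Left - Right = 56 - 56 = 0

0


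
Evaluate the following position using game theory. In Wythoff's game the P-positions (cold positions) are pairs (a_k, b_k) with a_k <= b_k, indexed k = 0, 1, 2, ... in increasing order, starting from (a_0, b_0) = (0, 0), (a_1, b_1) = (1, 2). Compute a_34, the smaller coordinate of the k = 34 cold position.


By Wythoff's theorem, a_k = floor(k * phi) and b_k = floor(k * phi^2) = a_k + k, where phi = (1 + sqrt(5))/2 is the golden ratio.
phi = (1 + sqrt(5))/2 = 1.618034
k = 34
k * phi = 34 * 1.618034 = 55.013156
a_34 = floor(k * phi) = 55

55


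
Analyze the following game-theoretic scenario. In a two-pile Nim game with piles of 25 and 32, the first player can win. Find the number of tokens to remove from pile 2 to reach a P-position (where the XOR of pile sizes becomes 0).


Piles: 25 and 32
Current XOR: 25 XOR 32 = 57 (non-zero, so this is an N-position).
To make the XOR zero, we need to find a move that balances the piles.
For pile 2 (size 32): target = 32 XOR 57 = 25
We reduce pile 2 from 32 to 25.
Tokens removed: 32 - 25 = 7
Verification: 25 XOR 25 = 0

7


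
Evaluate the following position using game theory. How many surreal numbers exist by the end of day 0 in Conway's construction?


Day 0: {|} = 0 is born. Count = 1.
Day n: the number of surreal numbers born by day n is 2^(n+1) - 1.
By day 0: 2^1 - 1 = 1
By day 0: 1 surreal numbers.

1


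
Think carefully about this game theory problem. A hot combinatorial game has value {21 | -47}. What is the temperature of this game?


The game is {21 | -47}, a switch {a | b} with numbers a > b.
Cooling {a | b} by t gives {a - t | b + t}, which stops being hot when a - t = b + t, i.e. at t = (a - b)/2. So the temperature of a switch is (a - b)/2.
Temperature = (Left option - Right option) / 2
= (21 - (-47)) / 2
= 68 / 2
= 34

34


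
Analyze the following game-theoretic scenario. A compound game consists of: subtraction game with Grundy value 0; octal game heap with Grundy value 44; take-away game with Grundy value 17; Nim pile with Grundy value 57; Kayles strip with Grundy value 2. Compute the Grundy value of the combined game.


By the Sprague-Grundy theorem, the Grundy value of a sum of games is the XOR of individual Grundy values.
subtraction game: Grundy value = 0. Running XOR: 0 XOR 0 = 0
octal game heap: Grundy value = 44. Running XOR: 0 XOR 44 = 44
take-away game: Grundy value = 17. Running XOR: 44 XOR 17 = 61
Nim pile: Grundy value = 57. Running XOR: 61 XOR 57 = 4
Kayles strip: Grundy value = 2. Running XOR: 4 XOR 2 = 6
The combined Grundy value is 6.

6


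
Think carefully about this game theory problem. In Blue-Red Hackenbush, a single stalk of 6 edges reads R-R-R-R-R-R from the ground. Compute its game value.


Edges (from ground): R-R-R-R-R-R
By Berlekamp's sign-expansion rule, a Blue-Red Hackenbush stalk has the value of the surreal number whose sign sequence is the edge sequence with B -> + and R -> -.
Sign sequence: ------
Trace the sign expansion in the surreal number tree, starting from 0:
Edge 1: R (sign -) -> bounds (-inf, 0), value = -1
Edge 2: R (sign -) -> bounds (-inf, -1), value = -2
Edge 3: R (sign -) -> bounds (-inf, -2), value = -3
Edge 4: R (sign -) -> bounds (-inf, -3), value = -4
Edge 5: R (sign -) -> bounds (-inf, -4), value = -5
Edge 6: R (sign -) -> bounds (-inf, -5), value = -6
Game value = -6

-6


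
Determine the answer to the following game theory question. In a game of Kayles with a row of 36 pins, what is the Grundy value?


Kayles: a move removes 1 or 2 adjacent pins from a contiguous row.
Removing pins from a row of k leaves two independent rows (a, b) with a + b = k - 1 (one pin) or a + b = k - 2 (two pins); an end removal gives a = 0.
By Sprague-Grundy, G(k) = mex{ G(a) XOR G(b) } over all these splits. G(0) = 0.
G(1): splits (0,0):0^0=0 -> mex({0}) = 1
G(2): splits (0,1):0^1=1 (0,0):0^0=0 -> mex({0, 1}) = 2
G(3): splits (0,2):0^2=2 (1,1):1^1=0 (0,1):0^1=1 -> mex({0, 1, 2}) = 3
G(4): splits (0,3):0^3=3 (1,2):1^2=3 (0,2):0^2=2 (1,1):1^1=0 -> mex({0, 2, 3}) = 1
G(5): splits (0,4):0^1=1 (1,3):1^3=2 (2,2):2^2=0 (0,3):0^3=3 (1,2):1^2=3 -> mex({0, 1, 2, 3}) = 4
G(6) = mex({0, 1, 2, 4}) = 3
G(7) = mex({0, 1, 3, 4, 5}) = 2
G(8) = mex({0, 2, 3, 5, 6}) = 1
G(9) = mex({0, 1, 2, 3, 6, 7}) = 4
G(10) = mex({0, 1, 3, 4, 5, 7}) = 2
G(11) = mex({0, 1, 2, 3, 4, 5}) = 6
G(12) = mex({0, 1, 2, 3, 5, 6, 7}) = 4
G(13) = mex({0, 2, 3, 4, 6, 7}) = 1
G(14) = mex({0, 1, 4, 5, 6, 7}) = 2
G(15) = mex({0, 1, 2, 3, 4, 5, 6}) = 7
G(16) = mex({0, 2, 3, 5, 6, 7}) = 1
G(17) = mex({0, 1, 2, 3, 5, 6, 7}) = 4
G(18) = mex({0, 1, 2, 4, 5, 6}) = 3
G(19) = mex({0, 1, 3, 4, 5, 7}) = 2
G(20) = mex({0, 2, 3, 4, 5, 6, 7}) = 1
G(21) = mex({0, 1, 2, 3, 5, 6, 7}) = 4
G(22) = mex({0, 1, 2, 3, 4, 5, 7}) = 6
G(23) = mex({0, 1, 2, 3, 4, 5, 6}) = 7
G(24) = mex({0, 1, 2, 3, 5, 6, 7}) = 4
G(25) = mex({0, 2, 3, 4, 6, 7}) = 1
G(26) = mex({0, 1, 3, 4, 5, 6, 7}) = 2
G(27) = mex({0, 1, 2, 3, 4, 5, 6, 7}) = 8
G(28) = mex({0, 1, 2, 3, 4, 6, 7, 8}) = 5
G(29) = mex({0, 1, 2, 3, 5, 6, 7, 8, 9}) = 4
G(30) = mex({0, 1, 2, 3, 4, 5, 6, 9, 10}) = 7
G(31) = mex({0, 1, 3, 4, 5, 7, 10, 11}) = 2
G(32) = mex({0, 2, 3, 4, 5, 6, 7, 9, 11}) = 1
G(33) = mex({0, 1, 2, 3, 4, 5, 6, 7, 9, 12}) = 8
G(34) = mex({0, 1, 2, 3, 4, 5, 7, 8, 11, 12}) = 6
G(35) = mex({0, 1, 2, 3, 4, 5, 6, 8, 9, 10, 11}) = 7
G(36) = mex({0, 1, 2, 3, 5, 6, 7, 9, 10}) = 4
Therefore G(36) = 4.

4


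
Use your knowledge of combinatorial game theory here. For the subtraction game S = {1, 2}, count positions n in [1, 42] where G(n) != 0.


Subtraction set S = {1, 2}, so G(n) = n mod 3.
G(n) = 0 when n is a multiple of 3.
Multiples of 3 in [1, 42]: 14
N-positions (nonzero Grundy) = 42 - 14 = 28

28


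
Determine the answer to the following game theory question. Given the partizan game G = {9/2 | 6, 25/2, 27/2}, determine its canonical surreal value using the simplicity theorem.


Left options: {9/2}, max = 9/2
Right options: {6, 25/2, 27/2}, min = 6
All options are numbers and max(Left) < min(Right), so by the simplicity theorem the value is the simplest (earliest-born) number strictly between 9/2 and 6.
The only integer strictly between 9/2 and 6 is 5.
No non-integer in the interval can be simpler: if x is a non-integer in the interval, then floor(x) or ceil(x) also lies in the interval (the interval contains an integer), and both are proper prefixes of x's sign expansion, i.e. born earlier. So the game value is 5.
Game value = 5

5


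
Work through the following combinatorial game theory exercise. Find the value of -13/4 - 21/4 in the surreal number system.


x = -13/4, y = 21/4
Converting to common denominator: 4
x = -13/4, y = 21/4
x - y = -13/4 - 21/4 = -17/2

-17/2


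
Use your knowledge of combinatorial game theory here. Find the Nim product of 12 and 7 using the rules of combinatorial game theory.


Nim multiplication is bilinear over XOR: (u XOR v) * w = (u*w) XOR (v*w).
So we split each operand into its bit components and XOR the pairwise Nim products.
12 = 4 + 8 (as XOR of powers of 2).
7 = 1 + 2 + 4 (as XOR of powers of 2).
Using the standard Nim-product table on single bits:
  2*2 = 3,   2*4 = 8,   2*8 = 12,
  4*4 = 6,   4*8 = 11,  8*8 = 13,
and  1*x = x (identity), k*l = l*k (commutative).
Pairwise Nim products:
  4 * 1 = 4
  4 * 2 = 8
  4 * 4 = 6
  8 * 1 = 8
  8 * 2 = 12
  8 * 4 = 11
XOR them: 4 XOR 8 XOR 6 XOR 8 XOR 12 XOR 11 = 5.
Result: 12 * 7 = 5 (in Nim).

5


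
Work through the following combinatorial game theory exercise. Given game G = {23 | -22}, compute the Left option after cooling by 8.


Original game: {23 | -22} (a switch {a | b} with a > b).
Cooling by t (for t below the temperature (a - b)/2 = 45/2) taxes each move by t: {a | b} cooled by t is {a - t | b + t}.
Cooling amount: t = 8
Cooled Left option: 23 - 8 = 15
Cooled Right option: -22 + 8 = -14
Cooled game: {15 | -14}
Left option = 15

15


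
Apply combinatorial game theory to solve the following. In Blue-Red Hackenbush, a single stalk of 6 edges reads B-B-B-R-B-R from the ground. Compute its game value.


Edges (from ground): B-B-B-R-B-R
By Berlekamp's sign-expansion rule, a Blue-Red Hackenbush stalk has the value of the surreal number whose sign sequence is the edge sequence with B -> + and R -> -.
Sign sequence: +++-+-
Trace the sign expansion in the surreal number tree, starting from 0:
Edge 1: B (sign +) -> bounds (0, +inf), value = 1
Edge 2: B (sign +) -> bounds (1, +inf), value = 2
Edge 3: B (sign +) -> bounds (2, +inf), value = 3
Edge 4: R (sign -) -> bounds (2, 3), value = 5/2
Edge 5: B (sign +) -> bounds (5/2, 3), value = 11/4
Edge 6: R (sign -) -> bounds (5/2, 11/4), value = 21/8
Game value = 21/8

21/8


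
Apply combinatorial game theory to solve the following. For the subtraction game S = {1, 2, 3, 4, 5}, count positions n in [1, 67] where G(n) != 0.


Subtraction set S = {1, 2, 3, 4, 5}, so G(n) = n mod 6.
G(n) = 0 when n is a multiple of 6.
Multiples of 6 in [1, 67]: 11
N-positions (nonzero Grundy) = 67 - 11 = 56

56


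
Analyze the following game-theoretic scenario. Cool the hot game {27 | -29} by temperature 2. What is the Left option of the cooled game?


Original game: {27 | -29} (a switch {a | b} with a > b).
Cooling by t (for t below the temperature (a - b)/2 = 28) taxes each move by t: {a | b} cooled by t is {a - t | b + t}.
Cooling amount: t = 2
Cooled Left option: 27 - 2 = 25
Cooled Right option: -29 + 2 = -27
Cooled game: {25 | -27}
Left option = 25

25


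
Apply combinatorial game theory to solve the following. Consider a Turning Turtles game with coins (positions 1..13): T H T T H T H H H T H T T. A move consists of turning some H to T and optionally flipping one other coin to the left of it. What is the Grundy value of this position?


Coins: T H T T H T H H H T H T T
Key fact: a single head at position k behaves exactly like a Nim heap of size k (turning it to T and optionally flipping a coin at j < k corresponds to moving the heap from k to j, or to 0), and heads combine as a disjunctive sum (two heads at the same place would cancel, matching j XOR j = 0). So the Nim-value is the XOR of the 1-indexed positions of the heads.
Face-up positions (1-indexed): [2, 5, 7, 8, 9, 11]
XOR 0 with 2: 0 XOR 2 = 2
XOR 2 with 5: 2 XOR 5 = 7
XOR 7 with 7: 7 XOR 7 = 0
XOR 0 with 8: 0 XOR 8 = 8
XOR 8 with 9: 8 XOR 9 = 1
XOR 1 with 11: 1 XOR 11 = 10
Nim-value = 10

10


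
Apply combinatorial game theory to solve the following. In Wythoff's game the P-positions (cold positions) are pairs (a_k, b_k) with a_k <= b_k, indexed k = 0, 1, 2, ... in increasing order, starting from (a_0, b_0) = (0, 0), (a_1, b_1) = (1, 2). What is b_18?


By Wythoff's theorem, a_k = floor(k * phi) and b_k = floor(k * phi^2) = a_k + k, where phi = (1 + sqrt(5))/2 is the golden ratio.
phi = (1 + sqrt(5))/2 = 1.618034
phi^2 = phi + 1 = 2.618034
k = 18
k * phi^2 = 18 * 2.618034 = 47.124612
b_18 = floor(k * phi^2) = 47 (check: a_18 + k = 29 + 18 = 47)

47


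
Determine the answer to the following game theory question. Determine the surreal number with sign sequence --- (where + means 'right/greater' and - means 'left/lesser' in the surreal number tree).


Sign expansion: ---
Rule: track bounds (lo, hi), initially (-inf, +inf). On '+', the current value becomes lo and we move to the simplest number in (value, hi): value + 1 if hi = +inf, otherwise the midpoint (value + hi)/2. On '-', the current value becomes hi and we move to value - 1 if lo = -inf, otherwise the midpoint (lo + value)/2.
Start at 0.
Step 1: sign = -, move left. Bounds: (-inf, 0). Value = -1
Step 2: sign = -, move left. Bounds: (-inf, -1). Value = -2
Step 3: sign = -, move left. Bounds: (-inf, -2). Value = -3
The surreal number with sign expansion --- is -3.

-3


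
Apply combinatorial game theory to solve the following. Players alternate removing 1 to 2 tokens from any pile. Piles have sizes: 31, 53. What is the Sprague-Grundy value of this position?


Subtraction set: {1, 2}
For this subtraction set, G(n) = n mod 3 (period = max + 1 = 3).
Pile 1 (size 31): G(31) = 31 mod 3 = 1
Pile 2 (size 53): G(53) = 53 mod 3 = 2
Total Grundy value = XOR of all: 1 XOR 2 = 3

3


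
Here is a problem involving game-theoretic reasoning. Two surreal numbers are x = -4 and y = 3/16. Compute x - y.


x = -4, y = 3/16
Converting to common denominator: 16
x = -64/16, y = 3/16
x - y = -4 - 3/16 = -67/16

-67/16


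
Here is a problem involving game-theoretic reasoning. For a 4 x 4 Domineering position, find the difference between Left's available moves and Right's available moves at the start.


Board is 4 x 4 (rows x cols).
Left (vertical) placements: (rows-1) * cols = 3 * 4 = 12
Right (horizontal) placements: rows * (cols-1) = 4 * 3 = 12
Advantage = Left - Right = 12 - 12 = 0

0


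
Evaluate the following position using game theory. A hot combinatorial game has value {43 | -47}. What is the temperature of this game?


The game is {43 | -47}, a switch {a | b} with numbers a > b.
Cooling {a | b} by t gives {a - t | b + t}, which stops being hot when a - t = b + t, i.e. at t = (a - b)/2. So the temperature of a switch is (a - b)/2.
Temperature = (Left option - Right option) / 2
= (43 - (-47)) / 2
= 90 / 2
= 45

45


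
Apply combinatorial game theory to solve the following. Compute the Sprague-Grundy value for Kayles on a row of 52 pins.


Kayles: a move removes 1 or 2 adjacent pins from a contiguous row.
Removing pins from a row of k leaves two independent rows (a, b) with a + b = k - 1 (one pin) or a + b = k - 2 (two pins); an end removal gives a = 0.
By Sprague-Grundy, G(k) = mex{ G(a) XOR G(b) } over all these splits. G(0) = 0.
G(1): splits (0,0):0^0=0 -> mex({0}) = 1
G(2): splits (0,1):0^1=1 (0,0):0^0=0 -> mex({0, 1}) = 2
G(3): splits (0,2):0^2=2 (1,1):1^1=0 (0,1):0^1=1 -> mex({0, 1, 2}) = 3
G(4): splits (0,3):0^3=3 (1,2):1^2=3 (0,2):0^2=2 (1,1):1^1=0 -> mex({0, 2, 3}) = 1
G(5): splits (0,4):0^1=1 (1,3):1^3=2 (2,2):2^2=0 (0,3):0^3=3 (1,2):1^2=3 -> mex({0, 1, 2, 3}) = 4
G(6) = mex({0, 1, 2, 4}) = 3
G(7) = mex({0, 1, 3, 4, 5}) = 2
G(8) = mex({0, 2, 3, 5, 6}) = 1
G(9) = mex({0, 1, 2, 3, 6, 7}) = 4
G(10) = mex({0, 1, 3, 4, 5, 7}) = 2
G(11) = mex({0, 1, 2, 3, 4, 5}) = 6
G(12) = mex({0, 1, 2, 3, 5, 6, 7}) = 4
G(13) = mex({0, 2, 3, 4, 6, 7}) = 1
G(14) = mex({0, 1, 4, 5, 6, 7}) = 2
G(15) = mex({0, 1, 2, 3, 4, 5, 6}) = 7
G(16) = mex({0, 2, 3, 5, 6, 7}) = 1
G(17) = mex({0, 1, 2, 3, 5, 6, 7}) = 4
G(18) = mex({0, 1, 2, 4, 5, 6}) = 3
G(19) = mex({0, 1, 3, 4, 5, 7}) = 2
G(20) = mex({0, 2, 3, 4, 5, 6, 7}) = 1
G(21) = mex({0, 1, 2, 3, 5, 6, 7}) = 4
G(22) = mex({0, 1, 2, 3, 4, 5, 7}) = 6
G(23) = mex({0, 1, 2, 3, 4, 5, 6}) = 7
G(24) = mex({0, 1, 2, 3, 5, 6, 7}) = 4
G(25) = mex({0, 2, 3, 4, 6, 7}) = 1
G(26) = mex({0, 1, 3, 4, 5, 6, 7}) = 2
G(27) = mex({0, 1, 2, 3, 4, 5, 6, 7}) = 8
G(28) = mex({0, 1, 2, 3, 4, 6, 7, 8}) = 5
G(29) = mex({0, 1, 2, 3, 5, 6, 7, 8, 9}) = 4
G(30) = mex({0, 1, 2, 3, 4, 5, 6, 9, 10}) = 7
G(31) = mex({0, 1, 3, 4, 5, 7, 10, 11}) = 2
G(32) = mex({0, 2, 3, 4, 5, 6, 7, 9, 11}) = 1
G(33) = mex({0, 1, 2, 3, 4, 5, 6, 7, 9, 12}) = 8
G(34) = mex({0, 1, 2, 3, 4, 5, 7, 8, 11, 12}) = 6
G(35) = mex({0, 1, 2, 3, 4, 5, 6, 8, 9, 10, 11}) = 7
G(36) = mex({0, 1, 2, 3, 5, 6, 7, 9, 10}) = 4
G(37) = mex({0, 2, 3, 4, 6, 7, 9, 10, 11, 12}) = 1
G(38) = mex({0, 1, 3, 4, 5, 6, 7, 9, 10, 11, 12}) = 2
G(39) = mex({0, 1, 2, 4, 5, 6, 7, 9, 10, 12, 14}) = 3
G(40) = mex({0, 2, 3, 4, 6, 7, 11, 12, 14}) = 1
G(41) = mex({0, 1, 2, 3, 5, 6, 7, 9, 10, 11, 12}) = 4
G(42) = mex({0, 1, 2, 3, 4, 5, 6, 9, 10}) = 7
G(43) = mex({0, 1, 3, 4, 5, 7, 9, 10, 12, 15}) = 2
G(44) = mex({0, 2, 3, 4, 5, 6, 7, 9, 10, 12, 15}) = 1
G(45) = mex({0, 1, 2, 3, 4, 5, 6, 7, 9, 10, 12, 14}) = 8
G(46) = mex({0, 1, 3, 4, 5, 7, 8, 11, 12, 14}) = 2
G(47) = mex({0, 1, 2, 3, 4, 5, 6, 8, 9, 10, 11, 12}) = 7
G(48) = mex({0, 1, 2, 3, 5, 6, 7, 9, 10}) = 4
G(49) = mex({0, 2, 3, 4, 6, 7, 9, 10, 11, 12, 15}) = 1
G(50) = mex({0, 1, 4, 5, 6, 7, 9, 11, 12, 14, 15}) = 2
G(51) = mex({0, 1, 2, 3, 4, 5, 6, 7, 9, 12, 14, 15}) = 8
G(52) = mex({0, 2, 3, 4, 5, 6, 7, 8, 11, 12, 15}) = 1
Therefore G(52) = 1.

1


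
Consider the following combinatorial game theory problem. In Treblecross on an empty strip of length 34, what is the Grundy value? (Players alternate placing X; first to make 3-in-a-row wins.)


Treblecross: place X on empty cells; 3-in-a-row wins.
Playing within two cells of an existing X lets the opponent win at once, so sensible play treats the cells i-2..i+2 around each X as dead. The player left with no safe cell loses, so this is a normal-play take-away game on strips of safe cells.
Placing X at cell i (0-indexed) of a strip of k safe cells leaves independent strips of sizes max(0, i-2) and max(0, k-i-3). Hence G(k) = mex{ G(max(0,i-2)) XOR G(max(0,k-i-3)) : 0 <= i < k }, with G(0) = 0.
G(1): splits (0,0):0^0=0 -> mex({0}) = 1
G(2): splits (0,0):0^0=0 -> mex({0}) = 1
G(3): splits (0,0):0^0=0 -> mex({0}) = 1
G(4): splits (0,1):0^1=1 (0,0):0^0=0 -> mex({0, 1}) = 2
G(5): splits (0,2):0^1=1 (0,1):0^1=1 (0,0):0^0=0 -> mex({0, 1}) = 2
G(6) = mex({1}) = 0
G(7) = mex({0, 1, 2}) = 3
G(8) = mex({0, 1, 2}) = 3
G(9) = mex({0, 2}) = 1
G(10) = mex({0, 2, 3}) = 1
G(11) = mex({0, 3}) = 1
G(12) = mex({1, 3}) = 0
G(13) = mex({0, 1, 2, 3}) = 4
G(14) = mex({0, 1, 2}) = 3
G(15) = mex({0, 1, 2}) = 3
G(16) = mex({0, 1, 2, 4}) = 3
G(17) = mex({0, 1, 3, 4}) = 2
G(18) = mex({0, 1, 3, 4}) = 2
G(19) = mex({0, 1, 3, 5}) = 2
G(20) = mex({0, 1, 2, 3, 5}) = 4
G(21) = mex({0, 1, 2, 3, 5}) = 4
G(22) = mex({1, 2, 6}) = 0
G(23) = mex({0, 1, 2, 3, 4, 6}) = 5
G(24) = mex({0, 1, 2, 3, 4}) = 5
G(25) = mex({0, 1, 3, 4, 7}) = 2
G(26) = mex({0, 1, 3, 4, 5, 7}) = 2
G(27) = mex({0, 1, 3, 5}) = 2
G(28) = mex({0, 1, 2, 5}) = 3
G(29) = mex({0, 1, 2, 4, 5, 6}) = 3
G(30) = mex({1, 2, 4, 6}) = 0
G(31) = mex({0, 1, 2, 3, 4, 6}) = 5
G(32) = mex({1, 2, 3, 4, 7}) = 0
G(33) = mex({0, 3, 7}) = 1
G(34) = mex({0, 2, 3, 5, 7}) = 1
Therefore G(34) = 1.

1


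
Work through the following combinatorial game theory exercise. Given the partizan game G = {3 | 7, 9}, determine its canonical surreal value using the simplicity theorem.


Left options: {3}, max = 3
Right options: {7, 9}, min = 7
All options are numbers and max(Left) < min(Right), so by the simplicity theorem the value is the simplest (earliest-born) number strictly between 3 and 7.
Integers 4 through 6 all lie strictly between 3 and 7.
Among integers, the simplest (lowest birthday = smallest |n|; 0 is born on day 0, +-n on day n) is 4.
No non-integer in the interval can be simpler: if x is a non-integer in the interval, then floor(x) or ceil(x) also lies in the interval (the interval contains an integer), and both are proper prefixes of x's sign expansion, i.e. born earlier. So the game value is 4.
Game value = 4

4


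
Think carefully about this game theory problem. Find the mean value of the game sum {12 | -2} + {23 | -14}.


G1 = {12 | -2}, G2 = {23 | -14}
Each is a switch {a | b} with numbers a > b; its mean value is (a + b)/2, and mean value is additive over game sums: m(G1 + G2) = m(G1) + m(G2).
Mean of G1 = (12 + (-2))/2 = 10/2 = 5
Mean of G2 = (23 + (-14))/2 = 9/2 = 9/2
Mean of G1 + G2 = 5 + 9/2 = 19/2

19/2


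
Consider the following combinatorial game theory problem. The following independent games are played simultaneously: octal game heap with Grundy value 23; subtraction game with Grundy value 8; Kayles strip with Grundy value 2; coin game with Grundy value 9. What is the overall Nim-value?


By the Sprague-Grundy theorem, the Grundy value of a sum of games is the XOR of individual Grundy values.
octal game heap: Grundy value = 23. Running XOR: 0 XOR 23 = 23
subtraction game: Grundy value = 8. Running XOR: 23 XOR 8 = 31
Kayles strip: Grundy value = 2. Running XOR: 31 XOR 2 = 29
coin game: Grundy value = 9. Running XOR: 29 XOR 9 = 20
The combined Grundy value is 20.

20


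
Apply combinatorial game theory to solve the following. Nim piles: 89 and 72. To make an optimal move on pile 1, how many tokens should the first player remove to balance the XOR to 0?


Piles: 89 and 72
Current XOR: 89 XOR 72 = 17 (non-zero, so this is an N-position).
To make the XOR zero, we need to find a move that balances the piles.
For pile 1 (size 89): target = 89 XOR 17 = 72
We reduce pile 1 from 89 to 72.
Tokens removed: 89 - 72 = 17
Verification: 72 XOR 72 = 0

17


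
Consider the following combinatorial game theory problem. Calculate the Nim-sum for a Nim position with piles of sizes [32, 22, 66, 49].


We need the XOR (exclusive or) of all pile sizes.
After XOR-ing pile 1 (size 32): 0 XOR 32 = 32
After XOR-ing pile 2 (size 22): 32 XOR 22 = 54
After XOR-ing pile 3 (size 66): 54 XOR 66 = 116
After XOR-ing pile 4 (size 49): 116 XOR 49 = 69
The Nim-value of this position is 69.

69


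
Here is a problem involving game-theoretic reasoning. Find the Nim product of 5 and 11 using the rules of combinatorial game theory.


Nim multiplication is bilinear over XOR: (u XOR v) * w = (u*w) XOR (v*w).
So we split each operand into its bit components and XOR the pairwise Nim products.
5 = 1 + 4 (as XOR of powers of 2).
11 = 1 + 2 + 8 (as XOR of powers of 2).
Using the standard Nim-product table on single bits:
  2*2 = 3,   2*4 = 8,   2*8 = 12,
  4*4 = 6,   4*8 = 11,  8*8 = 13,
and  1*x = x (identity), k*l = l*k (commutative).
Pairwise Nim products:
  1 * 1 = 1
  1 * 2 = 2
  1 * 8 = 8
  4 * 1 = 4
  4 * 2 = 8
  4 * 8 = 11
XOR them: 1 XOR 2 XOR 8 XOR 4 XOR 8 XOR 11 = 12.
Result: 5 * 11 = 12 (in Nim).

12


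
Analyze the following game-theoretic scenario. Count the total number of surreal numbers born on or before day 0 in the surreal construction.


Day 0: {|} = 0 is born. Count = 1.
Day n: the number of surreal numbers born by day n is 2^(n+1) - 1.
By day 0: 2^1 - 1 = 1
By day 0: 1 surreal numbers.

1


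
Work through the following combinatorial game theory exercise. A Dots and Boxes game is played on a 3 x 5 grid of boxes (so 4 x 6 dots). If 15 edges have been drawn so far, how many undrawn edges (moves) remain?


Grid: 3 x 5 boxes, i.e. 4 rows and 6 columns of dots.
Horizontal edges: (rows + 1) * cols = 4 * 5 = 20
Vertical edges: rows * (cols + 1) = 3 * 6 = 18
Total edges: 20 + 18 = 38
Edges drawn: 15
Remaining: 38 - 15 = 23

23


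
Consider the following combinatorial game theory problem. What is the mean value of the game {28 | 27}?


Game = {28 | 27}, a switch {a | b} with numbers a > b.
Its thermograph has left wall a - t and right wall b + t, which meet at t = (a - b)/2, where both equal (a + b)/2. So the mast (mean value) is at (a + b)/2.
Mean = (28 + (27))/2 = 55/2 = 55/2

55/2


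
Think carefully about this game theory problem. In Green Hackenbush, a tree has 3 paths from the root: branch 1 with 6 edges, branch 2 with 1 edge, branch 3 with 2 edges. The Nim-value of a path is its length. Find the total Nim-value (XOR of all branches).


The tree has 3 branches from the ground vertex.
In Green Hackenbush, the Nim-value of a simple path of length k is k.
Branch 1: length 6, Nim-value = 6
Branch 2: length 1, Nim-value = 1
Branch 3: length 2, Nim-value = 2
Total Nim-value = XOR of all branch values:
0 XOR 6 = 6
6 XOR 1 = 7
7 XOR 2 = 5
Nim-value of the tree = 5

5


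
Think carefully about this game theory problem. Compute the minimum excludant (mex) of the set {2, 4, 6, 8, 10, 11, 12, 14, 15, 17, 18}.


Set = {2, 4, 6, 8, 10, 11, 12, 14, 15, 17, 18}
0 is NOT in the set. This is the mex.
mex = 0

0


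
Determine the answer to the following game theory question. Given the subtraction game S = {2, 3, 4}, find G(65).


The subtraction set is S = {2, 3, 4}.
G(k) = mex{ G(k - s) : s in S, s <= k }. We compute iteratively: G(0) = 0.
G(1) = mex({}) = 0
G(2) = mex({0}) = 1
G(3) = mex({0}) = 1
G(4) = mex({0, 1}) = 2
G(5) = mex({0, 1}) = 2
G(6) = mex({1, 2}) = 0
G(7) = mex({1, 2}) = 0
G(8) = mex({0, 2}) = 1
G(9) = mex({0, 2}) = 1
Observe that G(6)..G(9) = 0, 0, 1, 1 repeats G(0)..G(3) = 0, 0, 1, 1.
For k >= max(S) = 4, G(k) is determined by the previous 4 values G(k-4)..G(k-1); a window of 4 consecutive values has recurred shifted by 6, so by induction G(k + 6) = G(k) for all k >= 0: the sequence is periodic from the start with period 6.
One period: G(0..5) = 0, 0, 1, 1, 2, 2.
65 mod 6 = 5, so G(65) = G(5) = 2.

2
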